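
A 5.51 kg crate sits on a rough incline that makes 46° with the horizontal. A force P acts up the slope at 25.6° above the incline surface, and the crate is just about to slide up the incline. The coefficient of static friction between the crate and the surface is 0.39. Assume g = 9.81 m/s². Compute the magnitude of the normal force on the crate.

N ≈ 15.9 N

On the verge of sliding up the incline, friction equals μN and acts down the slope.
Perpendicular: N + P sin 25.6° = W cos 46° = 37.55 N.
Along incline: P cos 25.6° = W sin 46° + μN  with W sin 46° = 38.88 N.
Solving the pair for P and N: P = 50.01 N, N = 15.94 N (and f = μN = 6.217 N).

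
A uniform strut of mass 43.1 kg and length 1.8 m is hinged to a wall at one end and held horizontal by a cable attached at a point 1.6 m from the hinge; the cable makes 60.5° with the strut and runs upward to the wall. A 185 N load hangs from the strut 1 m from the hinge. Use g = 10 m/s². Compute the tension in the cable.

Take torques about the hinge: T sin 60.5° · 1.6 = 43.1×10×0.9 + 185×1 = 572.9 N·m.
So T = 572.9 / (0.8704 × 1.6) = 411.4 N.

T ≈ 411 N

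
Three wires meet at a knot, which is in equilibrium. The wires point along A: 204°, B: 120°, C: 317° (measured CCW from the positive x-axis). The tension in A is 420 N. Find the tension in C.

T_C ≈ 1430 N

Resolve: ΣF_x = 420 cos 204° + T_B cos 120° + T_C cos 317° = 0.
        ΣF_y = 420 sin 204° + T_B sin 120° + T_C sin 317° = 0.
The known terms sum to (-383.7, -170.8) N, so -0.5000 T_B + 0.7314 T_C = 383.7 and 0.8660 T_B − 0.6820 T_C = 170.8.
Solving simultaneously: T_B = 1322 N, T_C = 1429 N.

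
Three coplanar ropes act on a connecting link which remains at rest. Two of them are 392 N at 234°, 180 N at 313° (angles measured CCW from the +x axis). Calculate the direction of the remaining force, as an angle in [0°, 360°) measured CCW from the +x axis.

θ ≈ 76.5°

Sum the known components: ΣF_x = -107.7 N, ΣF_y = -448.8 N.
For equilibrium the remaining force must supply (−ΣF_x, −ΣF_y) = (107.7, 448.8) N.
Magnitude = √((107.7)² + (448.8)²) = 461.5 N; direction = atan2(448.8, 107.7) = 76.5°.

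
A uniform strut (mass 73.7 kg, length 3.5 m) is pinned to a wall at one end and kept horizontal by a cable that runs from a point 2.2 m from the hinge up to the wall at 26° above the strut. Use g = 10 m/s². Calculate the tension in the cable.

Take torques about the hinge: T sin 26° · 2.2 = 73.7×10×1.75 = 1289.8 N·m.
So T = 1289.8 / (0.4384 × 2.2) = 1337.3 N.

T ≈ 1340 N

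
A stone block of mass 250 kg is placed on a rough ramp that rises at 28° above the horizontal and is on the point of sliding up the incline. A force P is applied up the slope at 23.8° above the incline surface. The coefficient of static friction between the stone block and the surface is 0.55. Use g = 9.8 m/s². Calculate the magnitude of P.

P ≈ 2060 N

On the verge of sliding up the incline, friction equals μN and acts down the slope.
Perpendicular: N + P sin 23.8° = W cos 28° = 2163 N.
Along incline: P cos 23.8° = W sin 28° + μN  with W sin 28° = 1150 N.
Solving the pair for P and N: P = 2058 N, N = 1333 N (and f = μN = 733 N).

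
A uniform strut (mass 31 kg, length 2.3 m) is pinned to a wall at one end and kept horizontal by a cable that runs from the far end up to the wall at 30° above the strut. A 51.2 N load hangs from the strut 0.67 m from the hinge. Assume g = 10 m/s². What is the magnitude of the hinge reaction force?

|H| ≈ 351 N

Take torques about the hinge: T sin 30° · 2.3 = 31×10×1.15 + 51.2×0.67 = 390.8 N·m.
So T = 390.8 / (0.5000 × 2.3) = 339.83 N.
ΣF_x = 0: H_x = T cos 30° = 294.3 N.
ΣF_y = 0: H_y = (31×10 + 51.2) − T sin 30° = 361.2 − 169.91 = 191.29 N.
|H| = √(H_x² + H_y²) = √((294.3)² + (191.29)²) = 351 N.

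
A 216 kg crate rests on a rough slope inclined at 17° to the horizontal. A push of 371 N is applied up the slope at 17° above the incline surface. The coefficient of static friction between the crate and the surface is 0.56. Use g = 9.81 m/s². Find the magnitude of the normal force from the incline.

N ≈ 1920 N

Axes along / perpendicular to the incline. W sin 17° = 619.5 N down-slope; W cos 17° = 2026 N into the surface.
Perpendicular: N = W cos 17° − P sin 17° = 2026 − 108.5 = 1918 N.
Along incline: P cos 17° + f = W sin 17° (friction acts up-slope) → f = 619.5 − 354.8 = 264.7 N.
|f| = 264.7 N ≤ μN = 1074 N, so the crate is indeed static.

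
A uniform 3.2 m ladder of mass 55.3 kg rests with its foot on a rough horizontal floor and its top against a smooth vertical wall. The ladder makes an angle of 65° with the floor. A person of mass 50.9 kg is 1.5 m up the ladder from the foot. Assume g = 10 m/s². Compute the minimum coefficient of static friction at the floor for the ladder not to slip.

μ_min ≈ 0.226

ΣF_y = 0: N_floor = 55.3×10 + 50.9×10 = 1062 N.
Torques about the foot: N_wall · 3.2 sin 65° = 55.3×10×1.6 cos 65° + 50.9×10×1.5 cos 65° → N_wall = 240.19 N.
ΣF_x = 0: f_floor = N_wall = 240.19 N.
μ_min = f_floor / N_floor = 240.19 / 1062 = 0.2262.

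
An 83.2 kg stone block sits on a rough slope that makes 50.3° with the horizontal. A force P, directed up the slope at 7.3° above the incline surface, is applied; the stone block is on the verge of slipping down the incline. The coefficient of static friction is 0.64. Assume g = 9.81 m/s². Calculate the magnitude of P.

On the verge of sliding down the incline, friction equals μN and acts up the slope.
Perpendicular: N + P sin 7.3° = W cos 50.3° = 521.4 N.
Along incline: P cos 7.3° + μN = W sin 50.3° with W sin 50.3° = 628 N.
Solving the pair for P and N: P = 323.2 N, N = 480.3 N (and f = μN = 307.4 N).

P ≈ 323 N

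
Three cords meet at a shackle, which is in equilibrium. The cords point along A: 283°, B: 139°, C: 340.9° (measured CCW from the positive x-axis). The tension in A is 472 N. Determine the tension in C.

T_C ≈ 744 N

Resolve: ΣF_x = 472 cos 283° + T_B cos 139° + T_C cos 340.9° = 0.
        ΣF_y = 472 sin 283° + T_B sin 139° + T_C sin 340.9° = 0.
The known terms sum to (106.2, -459.9) N, so -0.7547 T_B + 0.9449 T_C = -106.2 and 0.6561 T_B − 0.3272 T_C = 459.9.
Solving simultaneously: T_B = 1072 N, T_C = 743.8 N.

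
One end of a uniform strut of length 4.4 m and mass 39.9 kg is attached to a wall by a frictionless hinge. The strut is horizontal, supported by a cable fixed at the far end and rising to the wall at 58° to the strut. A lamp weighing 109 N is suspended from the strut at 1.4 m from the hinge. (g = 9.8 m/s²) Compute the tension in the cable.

Take torques about the hinge: T sin 58° · 4.4 = 39.9×9.8×2.2 + 109×1.4 = 1012.8 N·m.
So T = 1012.8 / (0.8480 × 4.4) = 271.44 N.

T ≈ 271 N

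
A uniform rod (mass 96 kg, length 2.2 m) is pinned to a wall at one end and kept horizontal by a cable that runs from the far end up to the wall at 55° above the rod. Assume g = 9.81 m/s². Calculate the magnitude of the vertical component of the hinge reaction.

Take torques about the hinge: T sin 55° · 2.2 = 96×9.81×1.1 = 1035.9 N·m.
So T = 1035.9 / (0.8192 × 2.2) = 574.84 N.
ΣF_y = 0: H_y = (96×9.81) − T sin 55° = 941.76 − 470.88 = 470.88 N.

|H_y| ≈ 471 N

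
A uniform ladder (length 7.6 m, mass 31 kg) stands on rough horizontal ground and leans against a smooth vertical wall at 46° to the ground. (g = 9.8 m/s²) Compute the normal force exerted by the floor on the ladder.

ΣF_y = 0: N_floor = 31×9.8 = 303.8 N.

N_floor ≈ 304 N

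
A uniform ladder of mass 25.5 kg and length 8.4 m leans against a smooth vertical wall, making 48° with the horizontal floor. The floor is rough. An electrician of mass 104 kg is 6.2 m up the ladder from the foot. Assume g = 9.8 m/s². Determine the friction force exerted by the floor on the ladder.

f ≈ 790 N

Torques about the foot: N_wall · 8.4 sin 48° = 25.5×9.8×4.2 cos 48° + 104×9.8×6.2 cos 48° → N_wall = 789.85 N.
ΣF_x = 0: f_floor = N_wall = 789.85 N.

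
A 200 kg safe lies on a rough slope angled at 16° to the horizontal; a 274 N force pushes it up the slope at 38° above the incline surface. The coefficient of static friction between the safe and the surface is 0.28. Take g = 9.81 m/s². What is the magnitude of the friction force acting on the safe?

f ≈ 325 N

Axes along / perpendicular to the incline. W sin 16° = 540.8 N down-slope; W cos 16° = 1886 N into the surface.
Perpendicular: N = W cos 16° − P sin 38° = 1886 − 168.7 = 1717 N.
Along incline: P cos 38° + f = W sin 16° (friction acts up-slope) → f = 540.8 − 215.9 = 324.9 N.
|f| = 324.9 N ≤ μN = 480.8 N, so the safe is indeed static.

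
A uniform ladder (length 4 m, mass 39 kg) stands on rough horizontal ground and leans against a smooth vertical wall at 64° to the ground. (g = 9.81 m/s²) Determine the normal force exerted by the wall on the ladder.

Torques about the foot: N_wall · 4 sin 64° = 39×9.81×2 cos 64° → N_wall = 93.301 N.

N_wall ≈ 93.3 N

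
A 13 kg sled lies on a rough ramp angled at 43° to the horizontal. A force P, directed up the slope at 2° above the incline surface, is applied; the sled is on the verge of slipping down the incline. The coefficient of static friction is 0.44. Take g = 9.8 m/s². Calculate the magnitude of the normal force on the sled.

N ≈ 91.5 N

On the verge of sliding down the incline, friction equals μN and acts up the slope.
Perpendicular: N + P sin 2° = W cos 43° = 93.17 N.
Along incline: P cos 2° + μN = W sin 43° with W sin 43° = 86.89 N.
Solving the pair for P and N: P = 46.63 N, N = 91.55 N (and f = μN = 40.28 N).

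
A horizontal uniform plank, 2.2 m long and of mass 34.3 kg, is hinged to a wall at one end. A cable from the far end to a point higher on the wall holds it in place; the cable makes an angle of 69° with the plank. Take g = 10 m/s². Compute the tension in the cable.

T ≈ 184 N

Take torques about the hinge: T sin 69° · 2.2 = 34.3×10×1.1 = 377.3 N·m.
So T = 377.3 / (0.9336 × 2.2) = 183.7 N.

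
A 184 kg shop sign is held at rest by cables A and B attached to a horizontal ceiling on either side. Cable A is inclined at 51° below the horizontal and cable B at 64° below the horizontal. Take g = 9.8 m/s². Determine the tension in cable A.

Weight W = 184 × 9.8 = 1803 N acts straight down.
Horizontal: T_A cos 51° = T_B cos 64°  →  T_B = 1.436 T_A.
Vertical: T_A sin 51° + T_B sin 64° = 1803.
Substituting the horizontal relation into the vertical equation gives 2.067 T_A = 1803, so T_A = 872.2 N.

T_A ≈ 872 N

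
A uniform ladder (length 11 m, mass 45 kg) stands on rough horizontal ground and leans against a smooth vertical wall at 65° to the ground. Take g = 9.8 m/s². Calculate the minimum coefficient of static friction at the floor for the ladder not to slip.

ΣF_y = 0: N_floor = 45×9.8 = 441 N.
Torques about the foot: N_wall · 11 sin 65° = 45×9.8×5.5 cos 65° → N_wall = 102.82 N.
ΣF_x = 0: f_floor = N_wall = 102.82 N.
μ_min = f_floor / N_floor = 102.82 / 441 = 0.2332.

μ_min ≈ 0.233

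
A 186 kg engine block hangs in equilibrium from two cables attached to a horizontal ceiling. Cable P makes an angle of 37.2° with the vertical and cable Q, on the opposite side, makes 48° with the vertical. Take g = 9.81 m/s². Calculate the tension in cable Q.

Angles from the horizontal: cable P is 90° − 37.2° = 52.8°, cable Q is 90° − 48° = 42°.
Weight W = 186 × 9.81 = 1825 N acts straight down.
Horizontal: T_P cos 52.8° = T_Q cos 42°  →  T_P = 1.229 T_Q.
Vertical: T_P sin 52.8° + T_Q sin 42° = 1825.
Substituting the horizontal relation into the vertical equation gives 1.648 T_Q = 1825, so T_Q = 1107 N.

T_Q ≈ 1110 N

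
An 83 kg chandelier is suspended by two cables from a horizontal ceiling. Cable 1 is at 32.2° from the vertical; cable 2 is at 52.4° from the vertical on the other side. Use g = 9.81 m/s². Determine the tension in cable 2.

Angles from the horizontal: cable 1 is 90° − 32.2° = 57.8°, cable 2 is 90° − 52.4° = 37.6°.
Weight W = 83 × 9.81 = 814.2 N acts straight down.
Horizontal: T_1 cos 57.8° = T_2 cos 37.6°  →  T_1 = 1.487 T_2.
Vertical: T_1 sin 57.8° + T_2 sin 37.6° = 814.2.
Substituting the horizontal relation into the vertical equation gives 1.868 T_2 = 814.2, so T_2 = 435.8 N.

T_2 ≈ 436 N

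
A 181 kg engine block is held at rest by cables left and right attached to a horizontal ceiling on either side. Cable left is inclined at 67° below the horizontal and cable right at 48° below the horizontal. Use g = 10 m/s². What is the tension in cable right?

Weight W = 181 × 10 = 1810 N acts straight down.
Horizontal: T_left cos 67° = T_right cos 48°  →  T_left = 1.713 T_right.
Vertical: T_left sin 67° + T_right sin 48° = 1810.
Substituting the horizontal relation into the vertical equation gives 2.32 T_right = 1810, so T_right = 780.3 N.

T_right ≈ 780 N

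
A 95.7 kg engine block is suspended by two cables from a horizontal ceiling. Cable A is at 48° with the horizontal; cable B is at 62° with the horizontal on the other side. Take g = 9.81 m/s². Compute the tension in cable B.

Weight W = 95.7 × 9.81 = 938.8 N acts straight down.
Horizontal: T_A cos 48° = T_B cos 62°  →  T_A = 0.7016 T_B.
Vertical: T_A sin 48° + T_B sin 62° = 938.8.
Substituting the horizontal relation into the vertical equation gives 1.404 T_B = 938.8, so T_B = 668.5 N.

T_B ≈ 669 N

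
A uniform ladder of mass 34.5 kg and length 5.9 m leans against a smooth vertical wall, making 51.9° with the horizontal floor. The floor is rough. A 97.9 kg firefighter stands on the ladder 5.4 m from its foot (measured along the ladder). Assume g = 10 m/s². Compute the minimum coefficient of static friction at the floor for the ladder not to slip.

ΣF_y = 0: N_floor = 34.5×10 + 97.9×10 = 1324 N.
Torques about the foot: N_wall · 5.9 sin 51.9° = 34.5×10×2.95 cos 51.9° + 97.9×10×5.4 cos 51.9° → N_wall = 837.84 N.
ΣF_x = 0: f_floor = N_wall = 837.84 N.
μ_min = f_floor / N_floor = 837.84 / 1324 = 0.6328.

μ_min ≈ 0.633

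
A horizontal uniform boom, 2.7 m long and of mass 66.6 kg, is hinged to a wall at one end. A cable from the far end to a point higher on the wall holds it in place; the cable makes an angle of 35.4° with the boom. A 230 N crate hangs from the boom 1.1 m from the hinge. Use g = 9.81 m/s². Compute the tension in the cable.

T ≈ 726 N

Take torques about the hinge: T sin 35.4° · 2.7 = 66.6×9.81×1.35 + 230×1.1 = 1135 N·m.
So T = 1135 / (0.5793 × 2.7) = 725.69 N.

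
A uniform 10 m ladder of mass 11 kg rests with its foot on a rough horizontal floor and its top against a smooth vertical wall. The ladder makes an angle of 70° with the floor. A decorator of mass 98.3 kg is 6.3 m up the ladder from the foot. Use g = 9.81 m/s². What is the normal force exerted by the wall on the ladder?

N_wall ≈ 241 N

Torques about the foot: N_wall · 10 sin 70° = 11×9.81×5 cos 70° + 98.3×9.81×6.3 cos 70° → N_wall = 240.76 N.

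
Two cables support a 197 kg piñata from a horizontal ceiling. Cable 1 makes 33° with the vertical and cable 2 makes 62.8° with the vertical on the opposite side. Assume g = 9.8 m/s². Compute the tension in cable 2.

Angles from the horizontal: cable 1 is 90° − 33° = 57°, cable 2 is 90° − 62.8° = 27.2°.
Weight W = 197 × 9.8 = 1931 N acts straight down.
Horizontal: T_1 cos 57° = T_2 cos 27.2°  →  T_1 = 1.633 T_2.
Vertical: T_1 sin 57° + T_2 sin 27.2° = 1931.
Substituting the horizontal relation into the vertical equation gives 1.827 T_2 = 1931, so T_2 = 1057 N.

T_2 ≈ 1060 N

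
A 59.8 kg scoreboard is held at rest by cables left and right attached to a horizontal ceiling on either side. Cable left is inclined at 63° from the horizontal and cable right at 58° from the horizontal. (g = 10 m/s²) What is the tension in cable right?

T_right ≈ 317 N

Weight W = 59.8 × 10 = 598 N acts straight down.
Horizontal: T_left cos 63° = T_right cos 58°  →  T_left = 1.167 T_right.
Vertical: T_left sin 63° + T_right sin 58° = 598.
Substituting the horizontal relation into the vertical equation gives 1.888 T_right = 598, so T_right = 316.7 N.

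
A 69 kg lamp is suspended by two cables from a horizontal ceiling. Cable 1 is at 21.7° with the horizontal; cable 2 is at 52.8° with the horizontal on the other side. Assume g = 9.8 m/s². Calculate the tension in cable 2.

T_2 ≈ 652 N

Weight W = 69 × 9.8 = 676.2 N acts straight down.
Horizontal: T_1 cos 21.7° = T_2 cos 52.8°  →  T_1 = 0.6507 T_2.
Vertical: T_1 sin 21.7° + T_2 sin 52.8° = 676.2.
Substituting the horizontal relation into the vertical equation gives 1.037 T_2 = 676.2, so T_2 = 652 N.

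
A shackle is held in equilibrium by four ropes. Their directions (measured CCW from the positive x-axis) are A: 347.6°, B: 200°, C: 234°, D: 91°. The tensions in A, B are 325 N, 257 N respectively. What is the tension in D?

Resolve: ΣF_x = 325 cos 347.6° + 257 cos 200° + T_C cos 234° + T_D cos 91° = 0.
        ΣF_y = 325 sin 347.6° + 257 sin 200° + T_C sin 234° + T_D sin 91° = 0.
The known terms sum to (75.92, -157.7) N, so -0.5878 T_C − 0.0175 T_D = -75.92 and -0.8090 T_C + 0.9998 T_D = 157.7.
Solving simultaneously: T_C = 121.6 N, T_D = 256.1 N.

T_D ≈ 256 N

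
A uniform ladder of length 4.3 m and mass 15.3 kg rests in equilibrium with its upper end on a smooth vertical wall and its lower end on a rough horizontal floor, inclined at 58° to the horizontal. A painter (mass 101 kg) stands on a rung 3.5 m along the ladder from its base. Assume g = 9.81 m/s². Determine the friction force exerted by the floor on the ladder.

Torques about the foot: N_wall · 4.3 sin 58° = 15.3×9.81×2.15 cos 58° + 101×9.81×3.5 cos 58° → N_wall = 550.83 N.
ΣF_x = 0: f_floor = N_wall = 550.83 N.

f ≈ 551 N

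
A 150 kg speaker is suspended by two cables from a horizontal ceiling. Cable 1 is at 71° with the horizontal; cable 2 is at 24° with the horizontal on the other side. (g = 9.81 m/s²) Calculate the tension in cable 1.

T_1 ≈ 1350 N

Weight W = 150 × 9.81 = 1472 N acts straight down.
Horizontal: T_1 cos 71° = T_2 cos 24°  →  T_2 = 0.3564 T_1.
Vertical: T_1 sin 71° + T_2 sin 24° = 1472.
Substituting the horizontal relation into the vertical equation gives 1.09 T_1 = 1472, so T_1 = 1349 N.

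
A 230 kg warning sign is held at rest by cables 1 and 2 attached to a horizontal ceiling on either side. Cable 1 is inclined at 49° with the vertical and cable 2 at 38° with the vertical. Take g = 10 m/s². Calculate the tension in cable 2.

T_2 ≈ 1740 N

Angles from the horizontal: cable 1 is 90° − 49° = 41°, cable 2 is 90° − 38° = 52°.
Weight W = 230 × 10 = 2300 N acts straight down.
Horizontal: T_1 cos 41° = T_2 cos 52°  →  T_1 = 0.8158 T_2.
Vertical: T_1 sin 41° + T_2 sin 52° = 2300.
Substituting the horizontal relation into the vertical equation gives 1.323 T_2 = 2300, so T_2 = 1738 N.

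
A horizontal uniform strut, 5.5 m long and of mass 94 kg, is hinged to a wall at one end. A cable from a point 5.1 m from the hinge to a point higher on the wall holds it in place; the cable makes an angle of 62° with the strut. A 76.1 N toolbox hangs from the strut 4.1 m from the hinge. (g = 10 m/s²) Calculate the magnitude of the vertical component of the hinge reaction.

Take torques about the hinge: T sin 62° · 5.1 = 94×10×2.75 + 76.1×4.1 = 2897 N·m.
So T = 2897 / (0.8829 × 5.1) = 643.35 N.
ΣF_y = 0: H_y = (94×10 + 76.1) − T sin 62° = 1016.1 − 568.04 = 448.06 N.

|H_y| ≈ 448 N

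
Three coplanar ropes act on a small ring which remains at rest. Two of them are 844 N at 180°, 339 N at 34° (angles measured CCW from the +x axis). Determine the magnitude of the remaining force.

F ≈ 594 N

Sum the known components: ΣF_x = -563 N, ΣF_y = 189.6 N.
For equilibrium the remaining force must supply (−ΣF_x, −ΣF_y) = (563, -189.6) N.
Magnitude = √((563)² + (-189.6)²) = 594 N; direction = atan2(-189.6, 563) = 341.4°.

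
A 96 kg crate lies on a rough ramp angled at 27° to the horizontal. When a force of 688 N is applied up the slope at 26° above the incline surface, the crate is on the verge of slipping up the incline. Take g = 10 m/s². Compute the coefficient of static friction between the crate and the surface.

μ ≈ 0.330

On the verge of sliding up the incline, friction is at its maximum μN and acts down the slope.
Perpendicular to incline: N = W cos 27° − P sin 26° = 855.4 − 301.6 = 553.8 N.
Along incline: P cos 26° − μN = W sin 27° → μ = −(W sin 27° − P cos 26°) / N = 0.3296.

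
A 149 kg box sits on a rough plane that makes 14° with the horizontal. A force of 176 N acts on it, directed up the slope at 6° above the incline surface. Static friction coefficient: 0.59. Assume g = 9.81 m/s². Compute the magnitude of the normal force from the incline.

N ≈ 1400 N

Axes along / perpendicular to the incline. W sin 14° = 353.6 N down-slope; W cos 14° = 1418 N into the surface.
Perpendicular: N = W cos 14° − P sin 6° = 1418 − 18.4 = 1400 N.
Along incline: P cos 6° + f = W sin 14° (friction acts up-slope) → f = 353.6 − 175 = 178.6 N.
|f| = 178.6 N ≤ μN = 825.9 N, so the box is indeed static.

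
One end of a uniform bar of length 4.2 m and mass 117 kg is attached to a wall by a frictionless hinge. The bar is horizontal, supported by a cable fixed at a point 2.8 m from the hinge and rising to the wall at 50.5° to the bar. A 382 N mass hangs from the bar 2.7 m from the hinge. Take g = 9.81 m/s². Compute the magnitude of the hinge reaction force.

Take torques about the hinge: T sin 50.5° · 2.8 = 117×9.81×2.1 + 382×2.7 = 3441.7 N·m.
So T = 3441.7 / (0.7716 × 2.8) = 1593 N.
ΣF_x = 0: H_x = T cos 50.5° = 1013.3 N.
ΣF_y = 0: H_y = (117×9.81 + 382) − T sin 50.5° = 1529.8 − 1229.2 = 300.59 N.
|H| = √(H_x² + H_y²) = √((1013.3)² + (300.59)²) = 1056.9 N.

|H| ≈ 1060 N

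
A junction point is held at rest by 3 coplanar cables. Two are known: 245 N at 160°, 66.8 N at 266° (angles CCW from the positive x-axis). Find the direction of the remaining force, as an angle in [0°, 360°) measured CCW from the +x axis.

Sum the known components: ΣF_x = -234.9 N, ΣF_y = 17.16 N.
For equilibrium the remaining force must supply (−ΣF_x, −ΣF_y) = (234.9, -17.16) N.
Magnitude = √((234.9)² + (-17.16)²) = 235.5 N; direction = atan2(-17.16, 234.9) = 355.8°.

θ ≈ 356°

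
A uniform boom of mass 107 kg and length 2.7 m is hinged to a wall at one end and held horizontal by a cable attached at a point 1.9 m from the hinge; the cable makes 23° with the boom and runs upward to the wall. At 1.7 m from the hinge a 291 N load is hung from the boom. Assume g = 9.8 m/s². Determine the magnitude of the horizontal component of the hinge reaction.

H_x ≈ 2370 N

Take torques about the hinge: T sin 23° · 1.9 = 107×9.8×1.35 + 291×1.7 = 1910.3 N·m.
So T = 1910.3 / (0.3907 × 1.9) = 2573.2 N.
ΣF_x = 0: H_x = T cos 23° = 2368.6 N.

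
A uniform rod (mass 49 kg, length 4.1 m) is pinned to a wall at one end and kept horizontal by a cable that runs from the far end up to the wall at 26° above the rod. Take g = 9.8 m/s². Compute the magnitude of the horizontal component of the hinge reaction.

Take torques about the hinge: T sin 26° · 4.1 = 49×9.8×2.05 = 984.41 N·m.
So T = 984.41 / (0.4384 × 4.1) = 547.71 N.
ΣF_x = 0: H_x = T cos 26° = 492.28 N.

H_x ≈ 492 N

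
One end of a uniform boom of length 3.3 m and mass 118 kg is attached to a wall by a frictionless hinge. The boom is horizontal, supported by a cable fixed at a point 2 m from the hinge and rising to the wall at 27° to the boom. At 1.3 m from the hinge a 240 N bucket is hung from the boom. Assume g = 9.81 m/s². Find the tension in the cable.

T ≈ 2450 N

Take torques about the hinge: T sin 27° · 2 = 118×9.81×1.65 + 240×1.3 = 2222 N·m.
So T = 2222 / (0.4540 × 2) = 2447.2 N.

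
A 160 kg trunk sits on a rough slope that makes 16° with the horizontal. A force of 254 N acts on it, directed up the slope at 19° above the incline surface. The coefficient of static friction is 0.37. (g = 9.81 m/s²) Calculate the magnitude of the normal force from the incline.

N ≈ 1430 N

Axes along / perpendicular to the incline. W sin 16° = 432.6 N down-slope; W cos 16° = 1509 N into the surface.
Perpendicular: N = W cos 16° − P sin 19° = 1509 − 82.69 = 1426 N.
Along incline: P cos 19° + f = W sin 16° (friction acts up-slope) → f = 432.6 − 240.2 = 192.5 N.
|f| = 192.5 N ≤ μN = 527.7 N, so the trunk is indeed static.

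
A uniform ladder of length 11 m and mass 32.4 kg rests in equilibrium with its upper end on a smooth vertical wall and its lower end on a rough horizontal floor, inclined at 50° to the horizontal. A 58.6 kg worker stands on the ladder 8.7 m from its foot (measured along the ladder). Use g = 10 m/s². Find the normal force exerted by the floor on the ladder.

N_floor ≈ 910 N

ΣF_y = 0: N_floor = 32.4×10 + 58.6×10 = 910 N.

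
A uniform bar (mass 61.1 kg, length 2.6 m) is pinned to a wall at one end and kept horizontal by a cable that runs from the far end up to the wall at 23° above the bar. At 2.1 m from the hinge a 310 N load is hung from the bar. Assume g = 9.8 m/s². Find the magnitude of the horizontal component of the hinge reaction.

H_x ≈ 1300 N

Take torques about the hinge: T sin 23° · 2.6 = 61.1×9.8×1.3 + 310×2.1 = 1429.4 N·m.
So T = 1429.4 / (0.3907 × 2.6) = 1407 N.
ΣF_x = 0: H_x = T cos 23° = 1295.2 N.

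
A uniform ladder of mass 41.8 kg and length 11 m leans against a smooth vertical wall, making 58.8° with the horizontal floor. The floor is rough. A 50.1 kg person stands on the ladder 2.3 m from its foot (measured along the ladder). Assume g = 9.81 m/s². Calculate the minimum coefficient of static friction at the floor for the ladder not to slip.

ΣF_y = 0: N_floor = 41.8×9.81 + 50.1×9.81 = 901.54 N.
Torques about the foot: N_wall · 11 sin 58.8° = 41.8×9.81×5.5 cos 58.8° + 50.1×9.81×2.3 cos 58.8° → N_wall = 186.41 N.
ΣF_x = 0: f_floor = N_wall = 186.41 N.
μ_min = f_floor / N_floor = 186.41 / 901.54 = 0.2068.

μ_min ≈ 0.207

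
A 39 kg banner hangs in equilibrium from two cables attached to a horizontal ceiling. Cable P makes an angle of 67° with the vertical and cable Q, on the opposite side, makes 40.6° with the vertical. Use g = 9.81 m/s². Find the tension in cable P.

Angles from the horizontal: cable P is 90° − 67° = 23°, cable Q is 90° − 40.6° = 49.4°.
Weight W = 39 × 9.81 = 382.6 N acts straight down.
Horizontal: T_P cos 23° = T_Q cos 49.4°  →  T_Q = 1.414 T_P.
Vertical: T_P sin 23° + T_Q sin 49.4° = 382.6.
Substituting the horizontal relation into the vertical equation gives 1.465 T_P = 382.6, so T_P = 261.2 N.

T_P ≈ 261 N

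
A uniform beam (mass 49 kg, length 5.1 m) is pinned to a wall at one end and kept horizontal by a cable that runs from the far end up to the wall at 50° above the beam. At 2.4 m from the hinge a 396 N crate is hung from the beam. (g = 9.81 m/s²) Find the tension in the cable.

Take torques about the hinge: T sin 50° · 5.1 = 49×9.81×2.55 + 396×2.4 = 2176.2 N·m.
So T = 2176.2 / (0.7660 × 5.1) = 557.01 N.

T ≈ 557 N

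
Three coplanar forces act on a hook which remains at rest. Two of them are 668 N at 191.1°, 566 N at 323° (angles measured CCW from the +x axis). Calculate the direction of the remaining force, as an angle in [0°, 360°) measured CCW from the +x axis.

θ ≈ 66.6°

Sum the known components: ΣF_x = -203.5 N, ΣF_y = -469.2 N.
For equilibrium the remaining force must supply (−ΣF_x, −ΣF_y) = (203.5, 469.2) N.
Magnitude = √((203.5)² + (469.2)²) = 511.4 N; direction = atan2(469.2, 203.5) = 66.6°.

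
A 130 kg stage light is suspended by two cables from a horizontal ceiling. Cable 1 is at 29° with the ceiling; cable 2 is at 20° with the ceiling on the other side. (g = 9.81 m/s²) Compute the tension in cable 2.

Weight W = 130 × 9.81 = 1275 N acts straight down.
Horizontal: T_1 cos 29° = T_2 cos 20°  →  T_1 = 1.074 T_2.
Vertical: T_1 sin 29° + T_2 sin 20° = 1275.
Substituting the horizontal relation into the vertical equation gives 0.8629 T_2 = 1275, so T_2 = 1478 N.

T_2 ≈ 1480 N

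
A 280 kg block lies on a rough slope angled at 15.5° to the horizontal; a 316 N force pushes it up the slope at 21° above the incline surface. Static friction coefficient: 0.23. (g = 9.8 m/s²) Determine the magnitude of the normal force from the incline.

Axes along / perpendicular to the incline. W sin 15.5° = 733.3 N down-slope; W cos 15.5° = 2644 N into the surface.
Perpendicular: N = W cos 15.5° − P sin 21° = 2644 − 113.2 = 2531 N.
Along incline: P cos 21° + f = W sin 15.5° (friction acts up-slope) → f = 733.3 − 295 = 438.3 N.
|f| = 438.3 N ≤ μN = 582.1 N, so the block is indeed static.

N ≈ 2530 N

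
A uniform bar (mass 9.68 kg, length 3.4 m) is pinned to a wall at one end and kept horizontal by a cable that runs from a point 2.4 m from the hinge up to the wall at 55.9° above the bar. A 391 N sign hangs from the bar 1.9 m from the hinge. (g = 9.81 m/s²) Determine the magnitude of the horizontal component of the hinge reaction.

Take torques about the hinge: T sin 55.9° · 2.4 = 9.68×9.81×1.7 + 391×1.9 = 904.33 N·m.
So T = 904.33 / (0.8281 × 2.4) = 455.05 N.
ΣF_x = 0: H_x = T cos 55.9° = 255.12 N.

H_x ≈ 255 N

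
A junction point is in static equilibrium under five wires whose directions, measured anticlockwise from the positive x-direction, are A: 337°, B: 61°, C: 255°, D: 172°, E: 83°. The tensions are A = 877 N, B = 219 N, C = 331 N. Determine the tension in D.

Resolve: ΣF_x = 877 cos 337° + 219 cos 61° + 331 cos 255° + T_D cos 172° + T_E cos 83° = 0.
        ΣF_y = 877 sin 337° + 219 sin 61° + 331 sin 255° + T_D sin 172° + T_E sin 83° = 0.
The known terms sum to (827.8, -470.9) N, so -0.9903 T_D + 0.1219 T_E = -827.8 and 0.1392 T_D + 0.9925 T_E = 470.9.
Solving simultaneously: T_D = 879.1 N, T_E = 351.1 N.

T_D ≈ 879 N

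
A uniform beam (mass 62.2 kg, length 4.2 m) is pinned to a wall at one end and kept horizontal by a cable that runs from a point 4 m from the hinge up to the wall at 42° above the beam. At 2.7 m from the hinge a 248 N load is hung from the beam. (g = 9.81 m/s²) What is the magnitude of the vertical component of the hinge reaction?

Take torques about the hinge: T sin 42° · 4 = 62.2×9.81×2.1 + 248×2.7 = 1951 N·m.
So T = 1951 / (0.6691 × 4) = 728.92 N.
ΣF_y = 0: H_y = (62.2×9.81 + 248) − T sin 42° = 858.18 − 487.75 = 370.44 N.

|H_y| ≈ 370 N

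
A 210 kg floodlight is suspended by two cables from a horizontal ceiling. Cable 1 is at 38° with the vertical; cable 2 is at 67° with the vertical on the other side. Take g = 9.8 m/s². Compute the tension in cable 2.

T_2 ≈ 1310 N

Angles from the horizontal: cable 1 is 90° − 38° = 52°, cable 2 is 90° − 67° = 23°.
Weight W = 210 × 9.8 = 2058 N acts straight down.
Horizontal: T_1 cos 52° = T_2 cos 23°  →  T_1 = 1.495 T_2.
Vertical: T_1 sin 52° + T_2 sin 23° = 2058.
Substituting the horizontal relation into the vertical equation gives 1.569 T_2 = 2058, so T_2 = 1312 N.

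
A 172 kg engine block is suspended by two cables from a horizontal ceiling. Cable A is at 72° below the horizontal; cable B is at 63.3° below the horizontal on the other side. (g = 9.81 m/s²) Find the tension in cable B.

Weight W = 172 × 9.81 = 1687 N acts straight down.
Horizontal: T_A cos 72° = T_B cos 63.3°  →  T_A = 1.454 T_B.
Vertical: T_A sin 72° + T_B sin 63.3° = 1687.
Substituting the horizontal relation into the vertical equation gives 2.276 T_B = 1687, so T_B = 741.3 N.

T_B ≈ 741 N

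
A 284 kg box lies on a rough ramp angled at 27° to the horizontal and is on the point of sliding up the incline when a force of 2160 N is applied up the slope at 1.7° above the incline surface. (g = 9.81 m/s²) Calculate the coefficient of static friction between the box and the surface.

On the verge of sliding up the incline, friction is at its maximum μN and acts down the slope.
Perpendicular to incline: N = W cos 27° − P sin 1.7° = 2482 − 64.08 = 2418 N.
Along incline: P cos 1.7° − μN = W sin 27° → μ = −(W sin 27° − P cos 1.7°) / N = 0.3698.

μ ≈ 0.370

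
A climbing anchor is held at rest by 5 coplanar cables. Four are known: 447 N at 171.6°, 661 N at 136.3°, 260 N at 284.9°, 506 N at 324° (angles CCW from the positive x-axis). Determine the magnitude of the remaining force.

Sum the known components: ΣF_x = -443.9 N, ΣF_y = -26.7 N.
For equilibrium the remaining force must supply (−ΣF_x, −ΣF_y) = (443.9, 26.7) N.
Magnitude = √((443.9)² + (26.7)²) = 444.7 N; direction = atan2(26.7, 443.9) = 3.4°.

F ≈ 445 N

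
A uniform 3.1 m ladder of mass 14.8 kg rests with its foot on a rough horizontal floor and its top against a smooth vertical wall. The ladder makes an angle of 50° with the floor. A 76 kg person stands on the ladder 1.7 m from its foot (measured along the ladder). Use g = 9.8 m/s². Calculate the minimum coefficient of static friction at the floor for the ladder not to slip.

μ_min ≈ 0.454

ΣF_y = 0: N_floor = 14.8×9.8 + 76×9.8 = 889.84 N.
Torques about the foot: N_wall · 3.1 sin 50° = 14.8×9.8×1.55 cos 50° + 76×9.8×1.7 cos 50° → N_wall = 403.57 N.
ΣF_x = 0: f_floor = N_wall = 403.57 N.
μ_min = f_floor / N_floor = 403.57 / 889.84 = 0.4535.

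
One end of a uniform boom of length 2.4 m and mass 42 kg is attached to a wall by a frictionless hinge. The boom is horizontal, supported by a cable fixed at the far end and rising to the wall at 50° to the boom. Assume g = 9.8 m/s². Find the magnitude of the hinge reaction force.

|H| ≈ 269 N

Take torques about the hinge: T sin 50° · 2.4 = 42×9.8×1.2 = 493.92 N·m.
So T = 493.92 / (0.7660 × 2.4) = 268.65 N.
ΣF_x = 0: H_x = T cos 50° = 172.69 N.
ΣF_y = 0: H_y = (42×9.8) − T sin 50° = 411.6 − 205.8 = 205.8 N.
|H| = √(H_x² + H_y²) = √((172.69)² + (205.8)²) = 268.65 N.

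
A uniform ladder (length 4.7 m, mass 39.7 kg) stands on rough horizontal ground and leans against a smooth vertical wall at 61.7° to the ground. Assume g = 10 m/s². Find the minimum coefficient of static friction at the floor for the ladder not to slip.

ΣF_y = 0: N_floor = 39.7×10 = 397 N.
Torques about the foot: N_wall · 4.7 sin 61.7° = 39.7×10×2.35 cos 61.7° → N_wall = 106.88 N.
ΣF_x = 0: f_floor = N_wall = 106.88 N.
μ_min = f_floor / N_floor = 106.88 / 397 = 0.2692.

μ_min ≈ 0.269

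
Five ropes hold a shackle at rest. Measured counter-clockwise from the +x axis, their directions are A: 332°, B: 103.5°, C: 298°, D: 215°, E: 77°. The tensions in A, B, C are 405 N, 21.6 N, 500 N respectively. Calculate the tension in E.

Resolve: ΣF_x = 405 cos 332° + 21.6 cos 103.5° + 500 cos 298° + T_D cos 215° + T_E cos 77° = 0.
        ΣF_y = 405 sin 332° + 21.6 sin 103.5° + 500 sin 298° + T_D sin 215° + T_E sin 77° = 0.
The known terms sum to (587.3, -610.6) N, so -0.8192 T_D + 0.2250 T_E = -587.3 and -0.5736 T_D + 0.9744 T_E = 610.6.
Solving simultaneously: T_D = 1060 N, T_E = 1251 N.

T_E ≈ 1250 N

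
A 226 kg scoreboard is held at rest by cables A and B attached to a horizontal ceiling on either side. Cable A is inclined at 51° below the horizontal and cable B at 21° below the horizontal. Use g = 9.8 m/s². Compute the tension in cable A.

Weight W = 226 × 9.8 = 2215 N acts straight down.
Horizontal: T_A cos 51° = T_B cos 21°  →  T_B = 0.6741 T_A.
Vertical: T_A sin 51° + T_B sin 21° = 2215.
Substituting the horizontal relation into the vertical equation gives 1.019 T_A = 2215, so T_A = 2174 N.

T_A ≈ 2170 N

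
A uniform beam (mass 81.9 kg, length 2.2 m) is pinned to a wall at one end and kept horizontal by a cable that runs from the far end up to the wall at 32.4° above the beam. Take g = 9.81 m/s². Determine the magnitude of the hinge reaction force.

|H| ≈ 750 N

Take torques about the hinge: T sin 32.4° · 2.2 = 81.9×9.81×1.1 = 883.78 N·m.
So T = 883.78 / (0.5358 × 2.2) = 749.72 N.
ΣF_x = 0: H_x = T cos 32.4° = 633.01 N.
ΣF_y = 0: H_y = (81.9×9.81) − T sin 32.4° = 803.44 − 401.72 = 401.72 N.
|H| = √(H_x² + H_y²) = √((633.01)² + (401.72)²) = 749.72 N.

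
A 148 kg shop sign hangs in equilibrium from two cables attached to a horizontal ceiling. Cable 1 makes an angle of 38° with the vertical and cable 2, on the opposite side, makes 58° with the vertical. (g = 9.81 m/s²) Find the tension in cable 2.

T_2 ≈ 899 N

Angles from the horizontal: cable 1 is 90° − 38° = 52°, cable 2 is 90° − 58° = 32°.
Weight W = 148 × 9.81 = 1452 N acts straight down.
Horizontal: T_1 cos 52° = T_2 cos 32°  →  T_1 = 1.377 T_2.
Vertical: T_1 sin 52° + T_2 sin 32° = 1452.
Substituting the horizontal relation into the vertical equation gives 1.615 T_2 = 1452, so T_2 = 898.8 N.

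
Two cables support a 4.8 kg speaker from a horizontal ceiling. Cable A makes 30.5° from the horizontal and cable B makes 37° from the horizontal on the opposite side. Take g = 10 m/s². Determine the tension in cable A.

T_A ≈ 41.5 N

Weight W = 4.8 × 10 = 48 N acts straight down.
Horizontal: T_A cos 30.5° = T_B cos 37°  →  T_B = 1.079 T_A.
Vertical: T_A sin 30.5° + T_B sin 37° = 48.
Substituting the horizontal relation into the vertical equation gives 1.157 T_A = 48, so T_A = 41.49 N.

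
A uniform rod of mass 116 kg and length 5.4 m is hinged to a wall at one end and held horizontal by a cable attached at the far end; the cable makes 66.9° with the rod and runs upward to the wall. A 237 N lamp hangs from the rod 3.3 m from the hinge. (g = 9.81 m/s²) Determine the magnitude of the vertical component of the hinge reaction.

Take torques about the hinge: T sin 66.9° · 5.4 = 116×9.81×2.7 + 237×3.3 = 3854.6 N·m.
So T = 3854.6 / (0.9198 × 5.4) = 776.03 N.
ΣF_y = 0: H_y = (116×9.81 + 237) − T sin 66.9° = 1375 − 713.81 = 661.15 N.

|H_y| ≈ 661 N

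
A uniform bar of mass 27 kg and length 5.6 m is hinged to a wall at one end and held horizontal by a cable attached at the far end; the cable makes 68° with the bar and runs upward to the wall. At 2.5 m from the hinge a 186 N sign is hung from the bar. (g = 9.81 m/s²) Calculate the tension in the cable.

Take torques about the hinge: T sin 68° · 5.6 = 27×9.81×2.8 + 186×2.5 = 1206.6 N·m.
So T = 1206.6 / (0.9272 × 5.6) = 232.39 N.

T ≈ 232 N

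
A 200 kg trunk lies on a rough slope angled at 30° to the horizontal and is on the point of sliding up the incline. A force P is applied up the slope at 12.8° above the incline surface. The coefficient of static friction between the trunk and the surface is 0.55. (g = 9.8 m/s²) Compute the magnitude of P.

P ≈ 1740 N

On the verge of sliding up the incline, friction equals μN and acts down the slope.
Perpendicular: N + P sin 12.8° = W cos 30° = 1697 N.
Along incline: P cos 12.8° = W sin 30° + μN  with W sin 30° = 980 N.
Solving the pair for P and N: P = 1744 N, N = 1311 N (and f = μN = 721 N).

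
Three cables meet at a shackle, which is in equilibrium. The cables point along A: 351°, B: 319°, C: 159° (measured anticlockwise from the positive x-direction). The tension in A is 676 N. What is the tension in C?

Resolve: ΣF_x = 676 cos 351° + T_B cos 319° + T_C cos 159° = 0.
        ΣF_y = 676 sin 351° + T_B sin 319° + T_C sin 159° = 0.
The known terms sum to (667.7, -105.7) N, so 0.7547 T_B − 0.9336 T_C = -667.7 and -0.6561 T_B + 0.3584 T_C = 105.7.
Solving simultaneously: T_B = 410.9 N, T_C = 1047 N.

T_C ≈ 1050 N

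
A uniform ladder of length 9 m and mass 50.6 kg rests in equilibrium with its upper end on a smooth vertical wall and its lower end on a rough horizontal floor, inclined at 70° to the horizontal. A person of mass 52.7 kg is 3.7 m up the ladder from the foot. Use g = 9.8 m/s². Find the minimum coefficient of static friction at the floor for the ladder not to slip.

μ_min ≈ 0.165

ΣF_y = 0: N_floor = 50.6×9.8 + 52.7×9.8 = 1012.3 N.
Torques about the foot: N_wall · 9 sin 70° = 50.6×9.8×4.5 cos 70° + 52.7×9.8×3.7 cos 70° → N_wall = 167.52 N.
ΣF_x = 0: f_floor = N_wall = 167.52 N.
μ_min = f_floor / N_floor = 167.52 / 1012.3 = 0.1655.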